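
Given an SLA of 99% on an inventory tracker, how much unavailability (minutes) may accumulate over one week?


Formula: allowed downtime = period * (100 - SLA) / 100
Period (week) = 10080 minutes
Unavailability fraction = (100 - 99.0) / 100
Allowed downtime = 10080 * (100 - 99.0) / 100
Allowed downtime = 100.8 minutes

100.8 minutes


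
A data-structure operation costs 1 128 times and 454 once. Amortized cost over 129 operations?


Formula: Amortized cost = Total cost / Operations
Total cost = (128 * 1) + (1 * 454)
Total cost = 128 + 454 = 582
Amortized = 582 / 129 = 4.5116

4.5116


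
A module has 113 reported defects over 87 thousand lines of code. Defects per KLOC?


Defect density = defects / KLOC
Defect density = 113 / 87
Defect density = 1.299 defects/KLOC

1.299 defects/KLOC


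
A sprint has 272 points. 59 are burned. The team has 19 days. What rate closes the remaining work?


Formula: Required rate = Remaining points / Days left
Remaining = 272 - 59 = 213 points
Required rate = 213 / 19 = 11.21 points/day

11.21 points/day


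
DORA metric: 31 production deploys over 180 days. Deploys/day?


Formula: deployments per day = releases / days
= 31 / 180
= 0.172 deploys/day
(equivalently, 1.21 deploys/week)

0.172 deploys/day


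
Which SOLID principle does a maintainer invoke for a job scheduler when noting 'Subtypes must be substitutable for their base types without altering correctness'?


This describes the Liskov Substitution Principle (LSP)

Liskov Substitution Principle (LSP)


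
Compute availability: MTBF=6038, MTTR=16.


Availability = MTBF / (MTBF + MTTR)
Availability = 6038 / (6038 + 16)
Availability = 6038 / 6054
Availability = 99.7357%

99.7357%


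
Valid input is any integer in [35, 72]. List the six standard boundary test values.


Range: [35, 72]
Boundaries: just below min, min, min+1, max-1, max, just above max
Values: [34, 35, 36, 71, 72, 73]

[34, 35, 36, 71, 72, 73]


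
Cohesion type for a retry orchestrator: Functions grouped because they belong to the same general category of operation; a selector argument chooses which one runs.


Reasoning: Grouped by category of activity, not by data or sequence
Type: Logical cohesion

Logical cohesion


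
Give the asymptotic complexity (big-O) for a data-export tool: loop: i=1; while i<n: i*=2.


Reasoning: i doubles each step so iterations are log2(n)
Complexity: O(log n)

O(log n)


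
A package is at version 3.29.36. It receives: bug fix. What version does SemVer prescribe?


Current: 3.29.36
Change category: 'bug fix' → patch bump
SemVer rule: patch bump → increment PATCH (MAJOR and MINOR unchanged)
New: 3.29.37

3.29.37


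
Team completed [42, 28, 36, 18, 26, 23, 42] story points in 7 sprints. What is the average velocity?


Formula: Avg velocity = Total points / Number of sprints
Points: [42, 28, 36, 18, 26, 23, 42]
Sum = 42 + 28 + 36 + 18 + 26 + 23 + 42 = 215
Avg velocity = 215 / 7 = 30.71 points/sprint

30.71 points/sprint


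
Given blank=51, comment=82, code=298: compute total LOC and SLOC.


Total LOC = blank + comment + code
Total LOC = 51 + 82 + 298 = 431
SLOC (source only) = code = 298

Total LOC: 431, SLOC: 298


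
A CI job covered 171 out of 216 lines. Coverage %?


Coverage = covered / total * 100
Coverage = 171 / 216 * 100
Coverage = 79.17%

79.17%


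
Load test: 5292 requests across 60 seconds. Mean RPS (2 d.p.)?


Formula: throughput = requests / seconds
throughput = 5292 / 60
throughput = 88.2 requests/second

88.2 requests/second


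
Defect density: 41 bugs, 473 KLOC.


Defect density = defects / KLOC
Defect density = 41 / 473
Defect density = 0.087 defects/KLOC

0.087 defects/KLOC


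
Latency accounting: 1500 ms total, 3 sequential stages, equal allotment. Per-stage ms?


Formula: per_stage = total_budget / stages
per_stage = 1500 / 3
per_stage = 500.0 ms

500.0 ms


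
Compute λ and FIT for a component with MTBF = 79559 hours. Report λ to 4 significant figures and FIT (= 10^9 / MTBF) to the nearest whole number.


Formula: λ = 1 / MTBF; FIT = λ × 1e9 = 1e9 / MTBF
λ = 1 / 79559 ≈ 1.257e-05 failures/hour
FIT = 1e9 / 79559 ≈ 12569 failures per 1e9 hours (nearest whole number)

λ = 1.257e-05 /h, FIT = 12569


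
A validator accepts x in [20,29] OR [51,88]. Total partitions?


Valid ranges: [20,29] and [51,88]
Class 1: x < 20 — invalid
Class 2: 20 ≤ x ≤ 29 — valid
Class 3: 29 < x < 51 — invalid (gap between ranges)
Class 4: 51 ≤ x ≤ 88 — valid
Class 5: x > 88 — invalid
Total equivalence classes: 5

5 equivalence classes


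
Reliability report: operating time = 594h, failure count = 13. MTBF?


Formula: MTBF = Total operating time / Number of failures
MTBF = 594 / 13
MTBF = 45.69 hours

45.69 hours


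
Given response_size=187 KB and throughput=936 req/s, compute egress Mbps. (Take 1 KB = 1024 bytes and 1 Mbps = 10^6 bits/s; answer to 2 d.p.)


Formula: Mbps = payload_bytes * RPS * 8 / 1e6
Payload per request = 187 KB = 187 * 1024 = 191488 bytes
Total bytes/sec = 191488 * 936 = 179232768
Total bits/sec = 179232768 * 8 = 1433862144
Mbps = 1433862144 / 1e6 = 1433.86

1433.86 Mbps


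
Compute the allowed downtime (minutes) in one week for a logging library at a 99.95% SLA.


Formula: allowed downtime = period * (100 - SLA) / 100
Period (week) = 10080 minutes
Unavailability fraction = (100 - 99.95) / 100
Allowed downtime = 10080 * (100 - 99.95) / 100
Allowed downtime = 5.04 minutes

5.04 minutes


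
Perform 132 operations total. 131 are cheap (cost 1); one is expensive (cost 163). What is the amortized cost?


Formula: Amortized cost = Total cost / Operations
Total cost = (131 * 1) + (1 * 163)
Total cost = 131 + 163 = 294
Amortized = 294 / 132 = 2.2273

2.2273


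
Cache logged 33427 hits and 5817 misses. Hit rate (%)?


Formula: hit rate = hits / (hits + misses) * 100
hit rate = 33427 / (33427 + 5817) * 100
hit rate = 33427 / 39244 * 100
hit rate = 85.18%

85.18%


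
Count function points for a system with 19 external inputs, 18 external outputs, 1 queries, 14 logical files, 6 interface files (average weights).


UFP = EI*4 + EO*5 + EQ*4 + ILF*10 + EIF*7
UFP = 19*4 + 18*5 + 1*4 + 14*10 + 6*7
UFP = 76 + 90 + 4 + 140 + 42
UFP = 352

352


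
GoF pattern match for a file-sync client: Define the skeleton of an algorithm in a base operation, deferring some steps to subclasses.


This matches the Template Method pattern

Template Method


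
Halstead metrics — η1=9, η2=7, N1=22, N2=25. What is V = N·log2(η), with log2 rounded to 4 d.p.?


Formula: V = N * log2(η), where N = N1 + N2 and η = η1 + η2
η = 9 + 7 = 16
N = 22 + 25 = 47
log2(16) ≈ 4.0000
V = 47 * 4.0000 = 188.00

188.00


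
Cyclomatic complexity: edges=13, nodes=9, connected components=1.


Formula: V(G) = E - N + 2P
V(G) = 13 - 9 + 2*1
V(G) = 4 + 2
V(G) = 6

6


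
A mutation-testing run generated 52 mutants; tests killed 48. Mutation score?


Mutation score = killed / total * 100
Mutation score = 48 / 52 * 100
Mutation score = 92.31%

92.31%


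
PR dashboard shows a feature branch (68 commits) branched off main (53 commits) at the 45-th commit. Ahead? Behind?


Common ancestor: commit #45
feature commits after divergence: 68 - 45 = 23
main commits after divergence: 53 - 45 = 8
feature is 23 commits ahead of main
main is 8 commits ahead of feature

feature ahead: 23, main ahead: 8


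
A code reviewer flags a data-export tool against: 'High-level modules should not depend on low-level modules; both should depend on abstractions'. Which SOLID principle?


This describes the Dependency Inversion Principle (DIP)

Dependency Inversion Principle (DIP)


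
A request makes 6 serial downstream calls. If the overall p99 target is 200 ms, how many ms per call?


Formula: per_stage = total_budget / stages
per_stage = 200 / 6
per_stage = 33.33 ms

33.33 ms


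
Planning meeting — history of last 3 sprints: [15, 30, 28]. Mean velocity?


Formula: Avg velocity = Total points / Number of sprints
Points: [15, 30, 28]
Sum = 15 + 30 + 28 = 73
Avg velocity = 73 / 3 = 24.33 points/sprint

24.33 points/sprint


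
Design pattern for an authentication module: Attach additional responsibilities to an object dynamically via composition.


This matches the Decorator pattern

Decorator


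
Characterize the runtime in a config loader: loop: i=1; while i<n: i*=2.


Reasoning: i doubles each step so iterations are log2(n)
Complexity: O(log n)

O(log n)


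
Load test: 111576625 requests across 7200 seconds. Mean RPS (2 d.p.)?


Formula: throughput = requests / seconds
throughput = 111576625 / 7200
throughput = 15496.75 requests/second

15496.75 requests/second


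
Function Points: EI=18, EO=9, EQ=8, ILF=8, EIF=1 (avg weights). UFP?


UFP = EI*4 + EO*5 + EQ*4 + ILF*10 + EIF*7
UFP = 18*4 + 9*5 + 8*4 + 8*10 + 1*7
UFP = 72 + 45 + 32 + 80 + 7
UFP = 236

236


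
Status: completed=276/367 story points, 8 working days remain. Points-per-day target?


Formula: Required rate = Remaining points / Days left
Remaining = 367 - 276 = 91 points
Required rate = 91 / 8 = 11.38 points/day

11.38 points/day


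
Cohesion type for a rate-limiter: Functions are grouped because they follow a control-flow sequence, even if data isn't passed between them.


Reasoning: Grouped by order of execution within a routine, not by data flow
Type: Procedural cohesion

Procedural cohesion


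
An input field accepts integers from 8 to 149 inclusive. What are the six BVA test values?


Range: [8, 149]
Boundaries: just below min, min, min+1, max-1, max, just above max
Values: [7, 8, 9, 148, 149, 150]

[7, 8, 9, 148, 149, 150]


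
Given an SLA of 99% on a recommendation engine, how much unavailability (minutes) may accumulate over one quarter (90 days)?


Formula: allowed downtime = period * (100 - SLA) / 100
Period (quarter (90 days)) = 129600 minutes
Unavailability fraction = (100 - 99.0) / 100
Allowed downtime = 129600 * (100 - 99.0) / 100
Allowed downtime = 1296.0 minutes

1296.0 minutes


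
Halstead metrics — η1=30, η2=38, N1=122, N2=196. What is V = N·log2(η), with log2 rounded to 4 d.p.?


Formula: V = N * log2(η), where N = N1 + N2 and η = η1 + η2
η = 30 + 38 = 68
N = 122 + 196 = 318
log2(68) ≈ 6.0875
V = 318 * 6.0875 = 1935.83

1935.83


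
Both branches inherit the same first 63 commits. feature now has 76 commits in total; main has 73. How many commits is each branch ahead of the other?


Common ancestor: commit #63
feature commits after divergence: 76 - 63 = 13
main commits after divergence: 73 - 63 = 10
feature is 13 commits ahead of main
main is 10 commits ahead of feature

feature ahead: 13, main ahead: 10


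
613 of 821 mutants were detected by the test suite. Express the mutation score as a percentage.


Mutation score = killed / total * 100
Mutation score = 613 / 821 * 100
Mutation score = 74.67%

74.67%


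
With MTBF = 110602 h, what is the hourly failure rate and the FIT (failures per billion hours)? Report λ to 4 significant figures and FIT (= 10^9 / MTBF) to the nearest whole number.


Formula: λ = 1 / MTBF; FIT = λ × 1e9 = 1e9 / MTBF
λ = 1 / 110602 ≈ 9.041e-06 failures/hour
FIT = 1e9 / 110602 ≈ 9041 failures per 1e9 hours (nearest whole number)

λ = 9.041e-06 /h, FIT = 9041


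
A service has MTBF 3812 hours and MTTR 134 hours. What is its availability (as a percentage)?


Availability = MTBF / (MTBF + MTTR)
Availability = 3812 / (3812 + 134)
Availability = 3812 / 3946
Availability = 96.6042%

96.6042%


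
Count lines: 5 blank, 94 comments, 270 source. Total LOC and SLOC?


Total LOC = blank + comment + code
Total LOC = 5 + 94 + 270 = 369
SLOC (source only) = code = 270

Total LOC: 369, SLOC: 270


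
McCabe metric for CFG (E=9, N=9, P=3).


Formula: V(G) = E - N + 2P
V(G) = 9 - 9 + 2*3
V(G) = 0 + 6
V(G) = 6

6


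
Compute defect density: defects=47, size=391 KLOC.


Defect density = defects / KLOC
Defect density = 47 / 391
Defect density = 0.12 defects/KLOC

0.12 defects/KLOC


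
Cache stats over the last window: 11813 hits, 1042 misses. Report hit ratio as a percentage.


Formula: hit rate = hits / (hits + misses) * 100
hit rate = 11813 / (11813 + 1042) * 100
hit rate = 11813 / 12855 * 100
hit rate = 91.89%

91.89%


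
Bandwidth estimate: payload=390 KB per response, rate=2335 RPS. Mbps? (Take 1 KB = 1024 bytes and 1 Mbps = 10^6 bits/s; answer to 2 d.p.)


Formula: Mbps = payload_bytes * RPS * 8 / 1e6
Payload per request = 390 KB = 390 * 1024 = 399360 bytes
Total bytes/sec = 399360 * 2335 = 932505600
Total bits/sec = 932505600 * 8 = 7460044800
Mbps = 7460044800 / 1e6 = 7460.04

7460.04 Mbps


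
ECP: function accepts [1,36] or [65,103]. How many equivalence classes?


Valid ranges: [1,36] and [65,103]
Class 1: x < 1 — invalid
Class 2: 1 ≤ x ≤ 36 — valid
Class 3: 36 < x < 65 — invalid (gap between ranges)
Class 4: 65 ≤ x ≤ 103 — valid
Class 5: x > 103 — invalid
Total equivalence classes: 5

5 equivalence classes


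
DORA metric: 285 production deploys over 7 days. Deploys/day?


Formula: deployments per day = releases / days
= 285 / 7
= 40.714 deploys/day
(equivalently, 285.0 deploys/week)

40.714 deploys/day


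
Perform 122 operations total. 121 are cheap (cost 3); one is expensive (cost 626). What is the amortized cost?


Formula: Amortized cost = Total cost / Operations
Total cost = (121 * 3) + (1 * 626)
Total cost = 363 + 626 = 989
Amortized = 989 / 122 = 8.1066

8.1066


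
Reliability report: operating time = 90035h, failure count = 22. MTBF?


Formula: MTBF = Total operating time / Number of failures
MTBF = 90035 / 22
MTBF = 4092.5 hours

4092.5 hours


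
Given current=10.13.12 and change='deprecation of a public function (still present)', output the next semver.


Current: 10.13.12
Change category: 'deprecation of a public function (still present)' → minor bump
SemVer rule: minor bump → increment MINOR, reset PATCH to 0 (MAJOR unchanged)
New: 10.14.0

10.14.0


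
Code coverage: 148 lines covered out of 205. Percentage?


Coverage = covered / total * 100
Coverage = 148 / 205 * 100
Coverage = 72.2%

72.2%


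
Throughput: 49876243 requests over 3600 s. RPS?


Formula: throughput = requests / seconds
throughput = 49876243 / 3600
throughput = 13854.51 requests/second

13854.51 requests/second


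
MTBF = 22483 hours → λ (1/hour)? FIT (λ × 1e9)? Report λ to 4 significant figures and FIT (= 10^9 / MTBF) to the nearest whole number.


Formula: λ = 1 / MTBF; FIT = λ × 1e9 = 1e9 / MTBF
λ = 1 / 22483 ≈ 4.448e-05 failures/hour
FIT = 1e9 / 22483 ≈ 44478 failures per 1e9 hours (nearest whole number)

λ = 4.448e-05 /h, FIT = 44478


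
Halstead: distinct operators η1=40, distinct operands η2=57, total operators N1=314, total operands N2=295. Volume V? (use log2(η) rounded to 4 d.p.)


Formula: V = N * log2(η), where N = N1 + N2 and η = η1 + η2
η = 40 + 57 = 97
N = 314 + 295 = 609
log2(97) ≈ 6.5999
V = 609 * 6.5999 = 4019.34

4019.34


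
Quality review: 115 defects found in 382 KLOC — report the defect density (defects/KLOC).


Defect density = defects / KLOC
Defect density = 115 / 382
Defect density = 0.301 defects/KLOC

0.301 defects/KLOC


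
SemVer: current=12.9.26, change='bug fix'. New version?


Current: 12.9.26
Change category: 'bug fix' → patch bump
SemVer rule: patch bump → increment PATCH (MAJOR and MINOR unchanged)
New: 12.9.27

12.9.27


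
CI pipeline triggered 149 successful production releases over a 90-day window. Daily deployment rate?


Formula: deployments per day = releases / days
= 149 / 90
= 1.656 deploys/day
(equivalently, 11.59 deploys/week)

1.656 deploys/day


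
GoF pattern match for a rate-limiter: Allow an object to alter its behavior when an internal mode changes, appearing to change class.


This matches the State pattern

State


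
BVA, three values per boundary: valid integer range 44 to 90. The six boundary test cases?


Range: [44, 90]
Boundaries: just below min, min, min+1, max-1, max, just above max
Values: [43, 44, 45, 89, 90, 91]

[43, 44, 45, 89, 90, 91]


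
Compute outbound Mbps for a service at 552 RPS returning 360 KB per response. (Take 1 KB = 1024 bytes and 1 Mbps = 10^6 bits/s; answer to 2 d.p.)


Formula: Mbps = payload_bytes * RPS * 8 / 1e6
Payload per request = 360 KB = 360 * 1024 = 368640 bytes
Total bytes/sec = 368640 * 552 = 203489280
Total bits/sec = 203489280 * 8 = 1627914240
Mbps = 1627914240 / 1e6 = 1627.91

1627.91 Mbps


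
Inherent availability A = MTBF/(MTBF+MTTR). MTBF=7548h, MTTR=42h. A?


Availability = MTBF / (MTBF + MTTR)
Availability = 7548 / (7548 + 42)
Availability = 7548 / 7590
Availability = 99.4466%

99.4466%


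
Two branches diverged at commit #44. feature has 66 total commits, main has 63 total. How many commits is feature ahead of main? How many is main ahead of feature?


Common ancestor: commit #44
feature commits after divergence: 66 - 44 = 22
main commits after divergence: 63 - 44 = 19
feature is 22 commits ahead of main
main is 19 commits ahead of feature

feature ahead: 22, main ahead: 19


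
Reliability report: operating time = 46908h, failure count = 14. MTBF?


Formula: MTBF = Total operating time / Number of failures
MTBF = 46908 / 14
MTBF = 3350.57 hours

3350.57 hours


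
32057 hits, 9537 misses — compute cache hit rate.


Formula: hit rate = hits / (hits + misses) * 100
hit rate = 32057 / (32057 + 9537) * 100
hit rate = 32057 / 41594 * 100
hit rate = 77.07%

77.07%


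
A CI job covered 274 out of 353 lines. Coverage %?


Coverage = covered / total * 100
Coverage = 274 / 353 * 100
Coverage = 77.62%

77.62%


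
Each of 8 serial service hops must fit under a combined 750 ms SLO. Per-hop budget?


Formula: per_stage = total_budget / stages
per_stage = 750 / 8
per_stage = 93.75 ms

93.75 ms


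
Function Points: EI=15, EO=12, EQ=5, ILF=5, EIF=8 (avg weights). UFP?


UFP = EI*4 + EO*5 + EQ*4 + ILF*10 + EIF*7
UFP = 15*4 + 12*5 + 5*4 + 5*10 + 8*7
UFP = 60 + 60 + 20 + 50 + 56
UFP = 246

246


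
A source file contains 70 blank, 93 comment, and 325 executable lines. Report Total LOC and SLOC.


Total LOC = blank + comment + code
Total LOC = 70 + 93 + 325 = 488
SLOC (source only) = code = 325

Total LOC: 488, SLOC: 325


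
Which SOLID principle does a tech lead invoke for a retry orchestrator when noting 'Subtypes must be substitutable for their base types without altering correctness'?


This describes the Liskov Substitution Principle (LSP)

Liskov Substitution Principle (LSP)


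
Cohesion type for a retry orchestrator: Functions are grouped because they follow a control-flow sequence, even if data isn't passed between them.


Reasoning: Grouped by order of execution within a routine, not by data flow
Type: Procedural cohesion

Procedural cohesion


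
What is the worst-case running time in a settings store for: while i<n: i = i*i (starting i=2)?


Reasoning: squaring drives double-exponential growth; iterations ~ log log n
Complexity: O(log log n)

O(log log n)


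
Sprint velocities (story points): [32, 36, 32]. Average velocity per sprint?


Formula: Avg velocity = Total points / Number of sprints
Points: [32, 36, 32]
Sum = 32 + 36 + 32 = 100
Avg velocity = 100 / 3 = 33.33 points/sprint

33.33 points/sprint


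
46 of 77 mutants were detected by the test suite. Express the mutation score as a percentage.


Mutation score = killed / total * 100
Mutation score = 46 / 77 * 100
Mutation score = 59.74%

59.74%


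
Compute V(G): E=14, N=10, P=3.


Formula: V(G) = E - N + 2P
V(G) = 14 - 10 + 2*3
V(G) = 4 + 6
V(G) = 10

10


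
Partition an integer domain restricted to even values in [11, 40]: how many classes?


Constraint: even integers in [11, 40]
Class 1: x < 11 — out-of-range invalid
Class 2: x in [11,40] but odd — wrong type invalid
Class 3: x in [11,40] and even — valid
Class 4: x > 40 — out-of-range invalid
Total equivalence classes: 4

4 equivalence classes


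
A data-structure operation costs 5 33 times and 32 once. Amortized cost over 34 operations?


Formula: Amortized cost = Total cost / Operations
Total cost = (33 * 5) + (1 * 32)
Total cost = 165 + 32 = 197
Amortized = 197 / 34 = 5.7941

5.7941


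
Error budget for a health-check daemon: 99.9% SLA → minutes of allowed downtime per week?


Formula: allowed downtime = period * (100 - SLA) / 100
Period (week) = 10080 minutes
Unavailability fraction = (100 - 99.9) / 100
Allowed downtime = 10080 * (100 - 99.9) / 100
Allowed downtime = 10.08 minutes

10.08 minutes


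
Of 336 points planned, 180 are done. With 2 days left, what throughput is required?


Formula: Required rate = Remaining points / Days left
Remaining = 336 - 180 = 156 points
Required rate = 156 / 2 = 78.0 points/day

78.0 points/day


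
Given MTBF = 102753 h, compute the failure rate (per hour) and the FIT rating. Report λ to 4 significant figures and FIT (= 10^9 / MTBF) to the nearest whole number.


Formula: λ = 1 / MTBF; FIT = λ × 1e9 = 1e9 / MTBF
λ = 1 / 102753 ≈ 9.732e-06 failures/hour
FIT = 1e9 / 102753 ≈ 9732 failures per 1e9 hours (nearest whole number)

λ = 9.732e-06 /h, FIT = 9732


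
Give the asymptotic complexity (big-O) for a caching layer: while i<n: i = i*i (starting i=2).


Reasoning: squaring drives double-exponential growth; iterations ~ log log n
Complexity: O(log log n)

O(log log n)


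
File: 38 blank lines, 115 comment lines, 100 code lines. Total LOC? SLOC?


Total LOC = blank + comment + code
Total LOC = 38 + 115 + 100 = 253
SLOC (source only) = code = 100

Total LOC: 253, SLOC: 100


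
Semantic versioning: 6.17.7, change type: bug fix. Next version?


Current: 6.17.7
Change category: 'bug fix' → patch bump
SemVer rule: patch bump → increment PATCH (MAJOR and MINOR unchanged)
New: 6.17.8

6.17.8


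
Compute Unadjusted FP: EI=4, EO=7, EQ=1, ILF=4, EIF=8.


UFP = EI*4 + EO*5 + EQ*4 + ILF*10 + EIF*7
UFP = 4*4 + 7*5 + 1*4 + 4*10 + 8*7
UFP = 16 + 35 + 4 + 40 + 56
UFP = 151

151


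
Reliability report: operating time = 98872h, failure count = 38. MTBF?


Formula: MTBF = Total operating time / Number of failures
MTBF = 98872 / 38
MTBF = 2601.89 hours

2601.89 hours


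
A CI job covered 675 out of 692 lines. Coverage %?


Coverage = covered / total * 100
Coverage = 675 / 692 * 100
Coverage = 97.54%

97.54%


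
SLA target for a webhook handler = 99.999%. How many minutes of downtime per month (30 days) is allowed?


Formula: allowed downtime = period * (100 - SLA) / 100
Period (month (30 days)) = 43200 minutes
Unavailability fraction = (100 - 99.999) / 100
Allowed downtime = 43200 * (100 - 99.999) / 100
Allowed downtime = 0.432 minutes

0.432 minutes


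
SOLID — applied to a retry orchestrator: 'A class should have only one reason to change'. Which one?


This describes the Single Responsibility Principle (SRP)

Single Responsibility Principle (SRP)


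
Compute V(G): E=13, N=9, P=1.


Formula: V(G) = E - N + 2P
V(G) = 13 - 9 + 2*1
V(G) = 4 + 2
V(G) = 6

6


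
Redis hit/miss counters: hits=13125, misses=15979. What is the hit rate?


Formula: hit rate = hits / (hits + misses) * 100
hit rate = 13125 / (13125 + 15979) * 100
hit rate = 13125 / 29104 * 100
hit rate = 45.1%

45.1%


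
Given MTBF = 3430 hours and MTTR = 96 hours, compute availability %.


Availability = MTBF / (MTBF + MTTR)
Availability = 3430 / (3430 + 96)
Availability = 3430 / 3526
Availability = 97.2774%

97.2774%


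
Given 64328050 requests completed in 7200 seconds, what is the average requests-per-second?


Formula: throughput = requests / seconds
throughput = 64328050 / 7200
throughput = 8934.45 requests/second

8934.45 requests/second


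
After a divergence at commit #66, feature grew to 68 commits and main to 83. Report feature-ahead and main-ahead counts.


Common ancestor: commit #66
feature commits after divergence: 68 - 66 = 2
main commits after divergence: 83 - 66 = 17
feature is 2 commits ahead of main
main is 17 commits ahead of feature

feature ahead: 2, main ahead: 17


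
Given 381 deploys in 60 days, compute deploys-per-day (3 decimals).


Formula: deployments per day = releases / days
= 381 / 60
= 6.35 deploys/day
(equivalently, 44.45 deploys/week)

6.35 deploys/day


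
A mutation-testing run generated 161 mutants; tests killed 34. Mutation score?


Mutation score = killed / total * 100
Mutation score = 34 / 161 * 100
Mutation score = 21.12%

21.12%


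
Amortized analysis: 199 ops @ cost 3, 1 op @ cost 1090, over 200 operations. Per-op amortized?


Formula: Amortized cost = Total cost / Operations
Total cost = (199 * 3) + (1 * 1090)
Total cost = 597 + 1090 = 1687
Amortized = 1687 / 200 = 8.435

8.435


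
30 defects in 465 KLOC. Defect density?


Defect density = defects / KLOC
Defect density = 30 / 465
Defect density = 0.065 defects/KLOC

0.065 defects/KLOC


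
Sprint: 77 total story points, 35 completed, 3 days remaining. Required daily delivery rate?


Formula: Required rate = Remaining points / Days left
Remaining = 77 - 35 = 42 points
Required rate = 42 / 3 = 14.0 points/day

14.0 points/day


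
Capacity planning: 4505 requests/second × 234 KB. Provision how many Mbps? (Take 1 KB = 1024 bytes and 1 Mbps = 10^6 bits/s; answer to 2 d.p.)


Formula: Mbps = payload_bytes * RPS * 8 / 1e6
Payload per request = 234 KB = 234 * 1024 = 239616 bytes
Total bytes/sec = 239616 * 4505 = 1079470080
Total bits/sec = 1079470080 * 8 = 8635760640
Mbps = 8635760640 / 1e6 = 8635.76

8635.76 Mbps


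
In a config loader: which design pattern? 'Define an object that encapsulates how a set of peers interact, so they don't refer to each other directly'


This matches the Mediator pattern

Mediator


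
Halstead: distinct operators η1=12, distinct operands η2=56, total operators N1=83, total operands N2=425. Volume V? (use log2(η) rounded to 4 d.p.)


Formula: V = N * log2(η), where N = N1 + N2 and η = η1 + η2
η = 12 + 56 = 68
N = 83 + 425 = 508
log2(68) ≈ 6.0875
V = 508 * 6.0875 = 3092.45

3092.45


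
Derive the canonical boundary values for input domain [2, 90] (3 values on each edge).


Range: [2, 90]
Boundaries: just below min, min, min+1, max-1, max, just above max
Values: [1, 2, 3, 89, 90, 91]

[1, 2, 3, 89, 90, 91]


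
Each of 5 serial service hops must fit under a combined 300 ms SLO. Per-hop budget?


Formula: per_stage = total_budget / stages
per_stage = 300 / 5
per_stage = 60.0 ms

60.0 ms


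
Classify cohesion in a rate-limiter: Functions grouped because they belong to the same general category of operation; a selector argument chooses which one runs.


Reasoning: Grouped by category of activity, not by data or sequence
Type: Logical cohesion

Logical cohesion


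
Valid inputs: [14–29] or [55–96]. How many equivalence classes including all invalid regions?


Valid ranges: [14,29] and [55,96]
Class 1: x < 14 — invalid
Class 2: 14 ≤ x ≤ 29 — valid
Class 3: 29 < x < 55 — invalid (gap between ranges)
Class 4: 55 ≤ x ≤ 96 — valid
Class 5: x > 96 — invalid
Total equivalence classes: 5

5 equivalence classes


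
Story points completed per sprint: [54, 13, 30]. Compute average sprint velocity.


Formula: Avg velocity = Total points / Number of sprints
Points: [54, 13, 30]
Sum = 54 + 13 + 30 = 97
Avg velocity = 97 / 3 = 32.33 points/sprint

32.33 points/sprint


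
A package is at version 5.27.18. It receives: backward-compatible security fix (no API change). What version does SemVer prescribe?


Current: 5.27.18
Change category: 'backward-compatible security fix (no API change)' → patch bump
SemVer rule: patch bump → increment PATCH (MAJOR and MINOR unchanged)
New: 5.27.19

5.27.19


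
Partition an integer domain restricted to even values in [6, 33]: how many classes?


Constraint: even integers in [6, 33]
Class 1: x < 6 — out-of-range invalid
Class 2: x in [6,33] but odd — wrong type invalid
Class 3: x in [6,33] and even — valid
Class 4: x > 33 — out-of-range invalid
Total equivalence classes: 4

4 equivalence classes


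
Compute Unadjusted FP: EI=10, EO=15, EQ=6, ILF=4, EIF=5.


UFP = EI*4 + EO*5 + EQ*4 + ILF*10 + EIF*7
UFP = 10*4 + 15*5 + 6*4 + 4*10 + 5*7
UFP = 40 + 75 + 24 + 40 + 35
UFP = 214

214


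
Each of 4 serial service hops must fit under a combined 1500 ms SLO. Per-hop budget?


Formula: per_stage = total_budget / stages
per_stage = 1500 / 4
per_stage = 375.0 ms

375.0 ms


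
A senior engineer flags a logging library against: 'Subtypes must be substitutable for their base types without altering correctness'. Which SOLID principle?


This describes the Liskov Substitution Principle (LSP)

Liskov Substitution Principle (LSP)


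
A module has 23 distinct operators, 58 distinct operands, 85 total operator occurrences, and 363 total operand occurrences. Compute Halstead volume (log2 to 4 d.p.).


Formula: V = N * log2(η), where N = N1 + N2 and η = η1 + η2
η = 23 + 58 = 81
N = 85 + 363 = 448
log2(81) ≈ 6.3399
V = 448 * 6.3399 = 2840.28

2840.28


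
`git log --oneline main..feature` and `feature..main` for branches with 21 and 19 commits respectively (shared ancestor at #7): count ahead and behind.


Common ancestor: commit #7
feature commits after divergence: 21 - 7 = 14
main commits after divergence: 19 - 7 = 12
feature is 14 commits ahead of main
main is 12 commits ahead of feature

feature ahead: 14, main ahead: 12


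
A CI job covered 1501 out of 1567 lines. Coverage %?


Coverage = covered / total * 100
Coverage = 1501 / 1567 * 100
Coverage = 95.79%

95.79%


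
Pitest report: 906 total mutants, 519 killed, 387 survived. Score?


Mutation score = killed / total * 100
Mutation score = 519 / 906 * 100
Mutation score = 57.28%

57.28%


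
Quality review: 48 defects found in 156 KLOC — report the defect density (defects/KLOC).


Defect density = defects / KLOC
Defect density = 48 / 156
Defect density = 0.308 defects/KLOC

0.308 defects/KLOC


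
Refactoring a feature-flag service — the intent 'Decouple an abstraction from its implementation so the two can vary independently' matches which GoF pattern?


This matches the Bridge pattern

Bridge


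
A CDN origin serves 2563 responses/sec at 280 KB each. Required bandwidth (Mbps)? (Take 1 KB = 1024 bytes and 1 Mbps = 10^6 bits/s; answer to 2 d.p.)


Formula: Mbps = payload_bytes * RPS * 8 / 1e6
Payload per request = 280 KB = 280 * 1024 = 286720 bytes
Total bytes/sec = 286720 * 2563 = 734863360
Total bits/sec = 734863360 * 8 = 5878906880
Mbps = 5878906880 / 1e6 = 5878.91

5878.91 Mbps


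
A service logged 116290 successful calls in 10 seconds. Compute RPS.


Formula: throughput = requests / seconds
throughput = 116290 / 10
throughput = 11629.0 requests/second

11629.0 requests/second


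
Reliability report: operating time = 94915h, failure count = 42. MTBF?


Formula: MTBF = Total operating time / Number of failures
MTBF = 94915 / 42
MTBF = 2259.88 hours

2259.88 hours


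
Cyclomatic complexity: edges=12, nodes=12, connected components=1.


Formula: V(G) = E - N + 2P
V(G) = 12 - 12 + 2*1
V(G) = 0 + 2
V(G) = 2

2


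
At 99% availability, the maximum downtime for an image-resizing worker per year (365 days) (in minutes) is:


Formula: allowed downtime = period * (100 - SLA) / 100
Period (year (365 days)) = 525600 minutes
Unavailability fraction = (100 - 99.0) / 100
Allowed downtime = 525600 * (100 - 99.0) / 100
Allowed downtime = 5256.0 minutes

5256.0 minutes


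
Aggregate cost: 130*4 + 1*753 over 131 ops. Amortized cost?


Formula: Amortized cost = Total cost / Operations
Total cost = (130 * 4) + (1 * 753)
Total cost = 520 + 753 = 1273
Amortized = 1273 / 131 = 9.7176

9.7176


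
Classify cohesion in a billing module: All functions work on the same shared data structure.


Reasoning: Functions share data
Type: Communicational cohesion

Communicational cohesion


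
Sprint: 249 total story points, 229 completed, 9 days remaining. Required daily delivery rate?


Formula: Required rate = Remaining points / Days left
Remaining = 249 - 229 = 20 points
Required rate = 20 / 9 = 2.22 points/day

2.22 points/day


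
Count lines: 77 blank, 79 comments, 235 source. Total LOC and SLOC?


Total LOC = blank + comment + code
Total LOC = 77 + 79 + 235 = 391
SLOC (source only) = code = 235

Total LOC: 391, SLOC: 235


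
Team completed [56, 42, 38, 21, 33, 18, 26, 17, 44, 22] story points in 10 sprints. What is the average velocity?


Formula: Avg velocity = Total points / Number of sprints
Points: [56, 42, 38, 21, 33, 18, 26, 17, 44, 22]
Sum = 56 + 42 + 38 + 21 + 33 + 18 + 26 + 17 + 44 + 22 = 317
Avg velocity = 317 / 10 = 31.7 points/sprint

31.7 points/sprint


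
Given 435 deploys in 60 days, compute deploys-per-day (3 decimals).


Formula: deployments per day = releases / days
= 435 / 60
= 7.25 deploys/day
(equivalently, 50.75 deploys/week)

7.25 deploys/day


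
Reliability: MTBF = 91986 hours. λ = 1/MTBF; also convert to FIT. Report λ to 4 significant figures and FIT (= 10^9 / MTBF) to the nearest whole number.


Formula: λ = 1 / MTBF; FIT = λ × 1e9 = 1e9 / MTBF
λ = 1 / 91986 ≈ 1.087e-05 failures/hour
FIT = 1e9 / 91986 ≈ 10871 failures per 1e9 hours (nearest whole number)

λ = 1.087e-05 /h, FIT = 10871


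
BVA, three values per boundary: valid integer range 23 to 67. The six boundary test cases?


Range: [23, 67]
Boundaries: just below min, min, min+1, max-1, max, just above max
Values: [22, 23, 24, 66, 67, 68]

[22, 23, 24, 66, 67, 68]


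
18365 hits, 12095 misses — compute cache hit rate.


Formula: hit rate = hits / (hits + misses) * 100
hit rate = 18365 / (18365 + 12095) * 100
hit rate = 18365 / 30460 * 100
hit rate = 60.29%

60.29%


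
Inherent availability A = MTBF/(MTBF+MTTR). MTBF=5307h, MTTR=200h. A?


Availability = MTBF / (MTBF + MTTR)
Availability = 5307 / (5307 + 200)
Availability = 5307 / 5507
Availability = 96.3683%

96.3683%


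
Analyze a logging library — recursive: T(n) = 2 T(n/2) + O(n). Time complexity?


Reasoning: master theorem case 2 (merge-sort recurrence)
Complexity: O(n log n)

O(n log n)


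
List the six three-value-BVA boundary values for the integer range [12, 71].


Range: [12, 71]
Boundaries: just below min, min, min+1, max-1, max, just above max
Values: [11, 12, 13, 70, 71, 72]

[11, 12, 13, 70, 71, 72]


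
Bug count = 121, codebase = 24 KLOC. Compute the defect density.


Defect density = defects / KLOC
Defect density = 121 / 24
Defect density = 5.042 defects/KLOC

5.042 defects/KLOC


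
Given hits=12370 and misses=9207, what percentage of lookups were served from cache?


Formula: hit rate = hits / (hits + misses) * 100
hit rate = 12370 / (12370 + 9207) * 100
hit rate = 12370 / 21577 * 100
hit rate = 57.33%

57.33%


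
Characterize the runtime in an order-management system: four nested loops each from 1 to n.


Reasoning: four levels of nesting
Complexity: O(n^4)

O(n^4)


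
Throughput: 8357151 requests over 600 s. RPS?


Formula: throughput = requests / seconds
throughput = 8357151 / 600
throughput = 13928.59 requests/second

13928.59 requests/second


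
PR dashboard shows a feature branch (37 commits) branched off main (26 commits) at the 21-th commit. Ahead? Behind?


Common ancestor: commit #21
feature commits after divergence: 37 - 21 = 16
main commits after divergence: 26 - 21 = 5
feature is 16 commits ahead of main
main is 5 commits ahead of feature

feature ahead: 16, main ahead: 5


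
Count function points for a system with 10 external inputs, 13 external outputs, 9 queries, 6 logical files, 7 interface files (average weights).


UFP = EI*4 + EO*5 + EQ*4 + ILF*10 + EIF*7
UFP = 10*4 + 13*5 + 9*4 + 6*10 + 7*7
UFP = 40 + 65 + 36 + 60 + 49
UFP = 250

250


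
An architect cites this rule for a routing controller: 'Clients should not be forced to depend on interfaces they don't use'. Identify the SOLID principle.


This describes the Interface Segregation Principle (ISP)

Interface Segregation Principle (ISP)


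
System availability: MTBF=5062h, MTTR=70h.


Availability = MTBF / (MTBF + MTTR)
Availability = 5062 / (5062 + 70)
Availability = 5062 / 5132
Availability = 98.636%

98.636%


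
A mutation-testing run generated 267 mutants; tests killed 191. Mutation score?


Mutation score = killed / total * 100
Mutation score = 191 / 267 * 100
Mutation score = 71.54%

71.54%


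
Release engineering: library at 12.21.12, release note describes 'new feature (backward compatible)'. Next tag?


Current: 12.21.12
Change category: 'new feature (backward compatible)' → minor bump
SemVer rule: minor bump → increment MINOR, reset PATCH to 0 (MAJOR unchanged)
New: 12.22.0

12.22.0


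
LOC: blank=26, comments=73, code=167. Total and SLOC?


Total LOC = blank + comment + code
Total LOC = 26 + 73 + 167 = 266
SLOC (source only) = code = 167

Total LOC: 266, SLOC: 167


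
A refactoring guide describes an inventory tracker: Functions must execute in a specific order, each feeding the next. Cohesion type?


Reasoning: Output of one is input to next
Type: Sequential cohesion

Sequential cohesion


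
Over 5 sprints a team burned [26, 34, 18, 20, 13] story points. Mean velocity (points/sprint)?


Formula: Avg velocity = Total points / Number of sprints
Points: [26, 34, 18, 20, 13]
Sum = 26 + 34 + 18 + 20 + 13 = 111
Avg velocity = 111 / 5 = 22.2 points/sprint

22.2 points/sprint


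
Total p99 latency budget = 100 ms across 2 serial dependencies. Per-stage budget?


Formula: per_stage = total_budget / stages
per_stage = 100 / 2
per_stage = 50.0 ms

50.0 ms


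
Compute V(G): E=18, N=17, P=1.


Formula: V(G) = E - N + 2P
V(G) = 18 - 17 + 2*1
V(G) = 1 + 2
V(G) = 3

3


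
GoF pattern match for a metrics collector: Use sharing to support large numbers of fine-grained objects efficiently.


This matches the Flyweight pattern

Flyweight


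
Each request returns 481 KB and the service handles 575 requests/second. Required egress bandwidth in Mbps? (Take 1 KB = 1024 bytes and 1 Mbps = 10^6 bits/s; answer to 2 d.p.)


Formula: Mbps = payload_bytes * RPS * 8 / 1e6
Payload per request = 481 KB = 481 * 1024 = 492544 bytes
Total bytes/sec = 492544 * 575 = 283212800
Total bits/sec = 283212800 * 8 = 2265702400
Mbps = 2265702400 / 1e6 = 2265.7

2265.7 Mbps


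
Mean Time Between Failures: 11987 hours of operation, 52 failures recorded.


Formula: MTBF = Total operating time / Number of failures
MTBF = 11987 / 52
MTBF = 230.52 hours

230.52 hours


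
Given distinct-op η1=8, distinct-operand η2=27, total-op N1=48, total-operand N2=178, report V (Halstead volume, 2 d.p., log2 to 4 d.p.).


Formula: V = N * log2(η), where N = N1 + N2 and η = η1 + η2
η = 8 + 27 = 35
N = 48 + 178 = 226
log2(35) ≈ 5.1293
V = 226 * 5.1293 = 1159.22

1159.22


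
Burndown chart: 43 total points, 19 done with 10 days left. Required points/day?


Formula: Required rate = Remaining points / Days left
Remaining = 43 - 19 = 24 points
Required rate = 24 / 10 = 2.4 points/day

2.4 points/day


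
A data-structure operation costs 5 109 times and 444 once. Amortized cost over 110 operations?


Formula: Amortized cost = Total cost / Operations
Total cost = (109 * 5) + (1 * 444)
Total cost = 545 + 444 = 989
Amortized = 989 / 110 = 8.9909

8.9909
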